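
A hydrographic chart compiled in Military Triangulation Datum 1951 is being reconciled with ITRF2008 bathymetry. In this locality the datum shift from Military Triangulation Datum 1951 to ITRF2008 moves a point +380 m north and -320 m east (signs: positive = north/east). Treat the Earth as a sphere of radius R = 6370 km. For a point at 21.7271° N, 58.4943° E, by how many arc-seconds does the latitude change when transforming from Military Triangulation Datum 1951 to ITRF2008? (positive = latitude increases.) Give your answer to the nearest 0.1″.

On a sphere of radius R, 1 rad of latitude = R, so Δφ = ΔN / R = 380.0 / 6370000 = 5.9655e-05 rad = 12.305″.

Δφ = 12.3″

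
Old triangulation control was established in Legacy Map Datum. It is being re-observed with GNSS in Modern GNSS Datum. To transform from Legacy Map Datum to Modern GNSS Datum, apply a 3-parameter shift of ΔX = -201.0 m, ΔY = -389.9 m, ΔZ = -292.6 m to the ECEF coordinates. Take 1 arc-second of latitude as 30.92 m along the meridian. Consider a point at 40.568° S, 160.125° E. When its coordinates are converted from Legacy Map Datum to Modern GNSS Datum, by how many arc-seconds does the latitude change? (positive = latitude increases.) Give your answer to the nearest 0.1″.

sin φ = -0.650350, cos φ = 0.759635, sin λ = 0.339969, cos λ = -0.940437.
North component: ΔN = −sin φ cos λ·ΔX − sin φ sin λ·ΔY + cos φ·ΔZ = −(-0.650350)(-0.940437)(-201.0) − (-0.650350)(0.339969)(-389.9) + (0.759635)(-292.6) = -185.54 m.
1° of latitude spans 3600 × 30.92 = 111312 m, so Δφ = -185.54 / 111312 × 3600 = -6.001″.

Δφ = -6.0″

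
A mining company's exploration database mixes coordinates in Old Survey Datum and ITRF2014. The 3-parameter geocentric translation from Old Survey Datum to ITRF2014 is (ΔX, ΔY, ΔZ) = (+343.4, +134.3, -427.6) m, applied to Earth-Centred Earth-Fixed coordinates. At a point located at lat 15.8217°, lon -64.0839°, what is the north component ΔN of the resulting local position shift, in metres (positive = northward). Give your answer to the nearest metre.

ΔN = -419 m

The local north axis is (−sin φ cos λ, −sin φ sin λ, cos φ), giving ΔN = -40.920 + 32.934 − 411.400 = -419.39 m.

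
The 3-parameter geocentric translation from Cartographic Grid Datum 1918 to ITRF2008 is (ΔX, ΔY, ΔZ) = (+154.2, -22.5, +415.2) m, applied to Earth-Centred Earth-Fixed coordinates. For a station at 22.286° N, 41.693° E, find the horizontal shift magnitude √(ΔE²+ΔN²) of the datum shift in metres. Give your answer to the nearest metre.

366 m

At φ = 22.286°, λ = 41.693°: sin φ = 0.379230, cos φ = 0.925302, sin λ = 0.665139, cos λ = 0.746719.
ΔE = −sin λ·ΔX + cos λ·ΔY = −(0.665139)·(154.2) + (0.746719)·(-22.5) = -119.37 m.
ΔN = −sin φ cos λ·ΔX − sin φ sin λ·ΔY + cos φ·ΔZ = −(0.379230)(0.746719)(154.2) − (0.379230)(0.665139)(-22.5) + (0.925302)(415.2) = 346.19 m.
Horizontal magnitude = √(ΔE² + ΔN²) = √((-119.37)² + 346.19²) = 366.20 m.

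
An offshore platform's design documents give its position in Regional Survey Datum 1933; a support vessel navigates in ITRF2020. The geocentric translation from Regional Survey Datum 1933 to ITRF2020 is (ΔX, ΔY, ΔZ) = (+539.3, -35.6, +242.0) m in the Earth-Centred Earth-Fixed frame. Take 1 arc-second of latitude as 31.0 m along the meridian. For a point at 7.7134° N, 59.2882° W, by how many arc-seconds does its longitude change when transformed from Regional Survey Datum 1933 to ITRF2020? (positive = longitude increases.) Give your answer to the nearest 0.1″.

Δλ = 14.5″

sin φ = 0.134218, cos φ = 0.990952, sin λ = -0.859747, cos λ = 0.510720.
East component: ΔE = −sin λ·ΔX + cos λ·ΔY = −(-0.859747)(539.3) + (0.510720)(-35.6) = 445.48 m.
1° of latitude spans 3600 × 31.00 = 111600 m; at latitude φ, 1° of longitude spans that × cos φ = 110590.2 m, so Δλ = 445.48 / 110590.2 × 3600 = 14.502″.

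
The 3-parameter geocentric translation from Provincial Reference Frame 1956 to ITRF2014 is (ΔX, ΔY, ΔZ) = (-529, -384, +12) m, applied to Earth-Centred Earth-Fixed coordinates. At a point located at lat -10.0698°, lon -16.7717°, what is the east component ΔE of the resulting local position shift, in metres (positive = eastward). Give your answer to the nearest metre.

At φ = -10.0698°, λ = -16.7717°: sin φ = -0.174848, cos φ = 0.984595, sin λ = -0.288559, cos λ = 0.957462.
ΔE = −sin λ·ΔX + cos λ·ΔY = −(-0.288559)·(-529) + (0.957462)·(-384) = -520.31 m.

ΔE = -520 m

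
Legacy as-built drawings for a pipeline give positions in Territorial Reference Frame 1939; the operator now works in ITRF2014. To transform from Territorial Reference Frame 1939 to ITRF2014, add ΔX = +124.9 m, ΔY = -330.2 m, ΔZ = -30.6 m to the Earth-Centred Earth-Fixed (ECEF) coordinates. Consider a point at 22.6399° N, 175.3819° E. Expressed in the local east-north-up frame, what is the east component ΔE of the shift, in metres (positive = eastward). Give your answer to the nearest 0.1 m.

ΔE = 319.1 m

At φ = 22.6399°, λ = 175.3819°: sin φ = 0.384938, cos φ = 0.922942, sin λ = 0.080514, cos λ = -0.996753.
ΔE = −sin λ·ΔX + cos λ·ΔY = −(0.080514)·(124.9) + (-0.996753)·(-330.2) = 319.07 m.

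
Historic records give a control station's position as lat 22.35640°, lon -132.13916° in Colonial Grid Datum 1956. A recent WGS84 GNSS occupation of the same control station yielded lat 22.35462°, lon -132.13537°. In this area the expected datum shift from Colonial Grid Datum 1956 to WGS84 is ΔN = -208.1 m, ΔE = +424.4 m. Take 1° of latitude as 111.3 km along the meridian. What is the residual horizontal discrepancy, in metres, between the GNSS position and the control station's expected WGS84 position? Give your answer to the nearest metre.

Observed coordinate differences: Δφ = -0.00178°, Δλ = +0.00379°.
Converting to metres (1° lat = 111300 m, cos φ = 0.924836): observed ΔN = -198.1 m, observed ΔE = 390.1 m.
Subtracting the expected shift leaves a residual of -198.1 − (-208.1) = 10.0 m north and 390.1 − (424.4) = -34.3 m east.
Residual distance = √(10.0² + (-34.3)²) = 35.7 m.

36 m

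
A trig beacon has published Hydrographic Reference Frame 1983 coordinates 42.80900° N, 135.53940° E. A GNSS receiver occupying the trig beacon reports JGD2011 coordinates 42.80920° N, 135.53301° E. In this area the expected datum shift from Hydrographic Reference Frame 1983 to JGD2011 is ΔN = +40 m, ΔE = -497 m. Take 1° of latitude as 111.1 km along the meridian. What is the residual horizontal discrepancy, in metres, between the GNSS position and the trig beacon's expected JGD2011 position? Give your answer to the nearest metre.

30 m

Observed coordinate differences: Δφ = +0.00020°, Δλ = -0.00639°.
Converting to metres (1° lat = 111100 m, cos φ = 0.733623): observed ΔN = 22.2 m, observed ΔE = -520.8 m.
Subtracting the expected shift leaves a residual of 22.2 − (40) = -17.8 m north and -520.8 − (-497) = -23.8 m east.
Residual distance = √((-17.8)² + (-23.8)²) = 29.7 m.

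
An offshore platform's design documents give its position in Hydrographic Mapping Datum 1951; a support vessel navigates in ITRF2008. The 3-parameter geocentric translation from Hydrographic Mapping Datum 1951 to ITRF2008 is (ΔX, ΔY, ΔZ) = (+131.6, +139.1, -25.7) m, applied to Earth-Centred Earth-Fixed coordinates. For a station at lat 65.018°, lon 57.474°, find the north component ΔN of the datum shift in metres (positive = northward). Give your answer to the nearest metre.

At φ = 65.018°, λ = 57.474°: sin φ = 0.906441, cos φ = 0.422334, sin λ = 0.843148, cos λ = 0.537682.
ΔN = −sin φ cos λ·ΔX − sin φ sin λ·ΔY + cos φ·ΔZ = −(0.906441)(0.537682)(131.6) − (0.906441)(0.843148)(139.1) + (0.422334)(-25.7) = -181.30 m.

ΔN = -181 m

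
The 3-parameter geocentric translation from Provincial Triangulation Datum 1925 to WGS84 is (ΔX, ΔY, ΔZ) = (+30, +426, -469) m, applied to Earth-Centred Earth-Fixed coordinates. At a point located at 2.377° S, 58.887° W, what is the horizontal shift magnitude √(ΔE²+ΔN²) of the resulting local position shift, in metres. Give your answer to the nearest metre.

The local east axis at (φ, λ) is (−sin λ, cos λ, 0), so ΔE = −sin(-58.887°)·30 + cos(-58.887°)·426 = 245.81 m.
The local north axis is (−sin φ cos λ, −sin φ sin λ, cos φ), giving ΔN = 0.643 − 15.127 − 468.596 = -483.08 m.
Horizontal magnitude = √(ΔE² + ΔN²) = √(245.81² + (-483.08)²) = 542.02 m.

542 m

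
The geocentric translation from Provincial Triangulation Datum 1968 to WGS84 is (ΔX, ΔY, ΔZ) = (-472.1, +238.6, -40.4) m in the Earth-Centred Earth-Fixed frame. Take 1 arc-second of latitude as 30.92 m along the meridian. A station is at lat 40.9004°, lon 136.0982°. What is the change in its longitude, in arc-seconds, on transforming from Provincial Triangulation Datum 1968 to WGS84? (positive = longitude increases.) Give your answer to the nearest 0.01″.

Δλ = 6.65″

sin φ = 0.654746, cos φ = 0.755849, sin λ = 0.693424, cos λ = -0.720529.
East component: ΔE = −sin λ·ΔX + cos λ·ΔY = −(0.693424)(-472.1) + (-0.720529)(238.6) = 155.45 m.
1° of latitude spans 3600 × 30.92 = 111312 m; at latitude φ, 1° of longitude spans that × cos φ = 84135.1 m, so Δλ = 155.45 / 84135.1 × 3600 = 6.651″.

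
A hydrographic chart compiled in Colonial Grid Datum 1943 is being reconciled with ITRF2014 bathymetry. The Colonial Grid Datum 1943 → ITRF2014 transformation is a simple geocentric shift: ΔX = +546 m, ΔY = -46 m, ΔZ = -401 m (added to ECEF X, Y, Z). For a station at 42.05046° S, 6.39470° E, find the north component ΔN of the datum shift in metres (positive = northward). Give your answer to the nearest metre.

The local north axis is (−sin φ cos λ, −sin φ sin λ, cos φ), giving ΔN = 363.427 − 3.432 − 297.765 = 62.23 m.

ΔN = 62 m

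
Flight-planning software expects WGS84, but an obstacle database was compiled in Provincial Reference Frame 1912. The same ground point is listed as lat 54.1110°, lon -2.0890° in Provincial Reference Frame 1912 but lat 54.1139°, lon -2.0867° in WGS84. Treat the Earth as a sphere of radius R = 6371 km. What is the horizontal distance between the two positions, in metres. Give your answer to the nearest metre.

Δφ = 54.1139° − 54.1110° = +0.0029°; Δλ = -2.0867° − -2.0890° = +0.0023°.
1° along a meridian = πR/180 = 111195 m.
ΔN = Δφ × 111195 = 322.5 m; ΔE = Δλ × 111195 × cos(54.1110°) = +0.0023 × 111195 × 0.586217 = 149.9 m.
Distance = √(ΔE² + ΔN²) = √(149.9² + 322.5²) = 355.6 m.

356 m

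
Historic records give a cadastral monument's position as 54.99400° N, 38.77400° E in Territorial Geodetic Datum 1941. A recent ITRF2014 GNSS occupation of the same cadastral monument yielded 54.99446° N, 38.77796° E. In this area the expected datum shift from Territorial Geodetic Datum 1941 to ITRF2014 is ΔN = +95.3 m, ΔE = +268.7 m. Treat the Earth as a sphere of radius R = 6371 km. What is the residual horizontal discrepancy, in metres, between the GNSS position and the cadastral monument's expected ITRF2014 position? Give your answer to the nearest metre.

47 m

Observed coordinate differences: Δφ = +0.00046°, Δλ = +0.00396°.
Converting to metres (1° lat = 111195 m, cos φ = 0.573662): observed ΔN = 51.1 m, observed ΔE = 252.6 m.
Subtracting the expected shift leaves a residual of 51.1 − (95.3) = -44.2 m north and 252.6 − (268.7) = -16.1 m east.
Residual distance = √((-44.2)² + (-16.1)²) = 47.0 m.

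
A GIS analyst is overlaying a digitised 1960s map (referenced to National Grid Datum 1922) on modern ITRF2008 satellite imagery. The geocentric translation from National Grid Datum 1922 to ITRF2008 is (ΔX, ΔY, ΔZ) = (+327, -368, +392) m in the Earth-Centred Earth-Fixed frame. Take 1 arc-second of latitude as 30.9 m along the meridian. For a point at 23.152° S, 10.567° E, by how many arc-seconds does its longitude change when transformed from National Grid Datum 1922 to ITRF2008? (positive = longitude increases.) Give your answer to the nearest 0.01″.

sin φ = -0.393172, cos φ = 0.919465, sin λ = 0.183385, cos λ = 0.983041.
East component: ΔE = −sin λ·ΔX + cos λ·ΔY = −(0.183385)(327) + (0.983041)(-368) = -421.73 m.
1° of latitude spans 3600 × 30.90 = 111240 m; at latitude φ, 1° of longitude spans that × cos φ = 102281.3 m, so Δλ = -421.73 / 102281.3 × 3600 = -14.844″.

Δλ = -14.84″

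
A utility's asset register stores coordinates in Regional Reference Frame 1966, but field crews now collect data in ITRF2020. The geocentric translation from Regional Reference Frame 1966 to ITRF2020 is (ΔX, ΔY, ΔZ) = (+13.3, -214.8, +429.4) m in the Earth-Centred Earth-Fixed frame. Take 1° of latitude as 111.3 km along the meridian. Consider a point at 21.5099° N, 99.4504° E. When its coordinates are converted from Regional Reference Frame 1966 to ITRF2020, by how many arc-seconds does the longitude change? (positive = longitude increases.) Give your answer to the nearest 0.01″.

Δλ = 0.77″

sin φ = 0.366662, cos φ = 0.930354, sin λ = 0.986428, cos λ = -0.164194.
East component: ΔE = −sin λ·ΔX + cos λ·ΔY = −(0.986428)(13.3) + (-0.164194)(-214.8) = 22.15 m.
1° of latitude spans 111300 m; at latitude φ, 1° of longitude spans that × cos φ = 103548.4 m, so Δλ = 22.15 / 103548.4 × 3600 = 0.770″.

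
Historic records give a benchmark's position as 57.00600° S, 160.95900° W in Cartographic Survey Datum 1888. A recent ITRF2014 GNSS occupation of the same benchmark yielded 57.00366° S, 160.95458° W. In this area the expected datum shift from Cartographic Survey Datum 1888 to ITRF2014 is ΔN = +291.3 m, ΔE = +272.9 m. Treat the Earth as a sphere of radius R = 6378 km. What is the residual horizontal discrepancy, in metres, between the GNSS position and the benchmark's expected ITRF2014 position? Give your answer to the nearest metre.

Observed coordinate differences: Δφ = +0.00234°, Δλ = +0.00442°.
Converting to metres (1° lat = 111317 m, cos φ = 0.544551): observed ΔN = 260.5 m, observed ΔE = 267.9 m.
Subtracting the expected shift leaves a residual of 260.5 − (291.3) = -30.8 m north and 267.9 − (272.9) = -5.0 m east.
Residual distance = √((-30.8)² + (-5.0)²) = 31.2 m.

31 m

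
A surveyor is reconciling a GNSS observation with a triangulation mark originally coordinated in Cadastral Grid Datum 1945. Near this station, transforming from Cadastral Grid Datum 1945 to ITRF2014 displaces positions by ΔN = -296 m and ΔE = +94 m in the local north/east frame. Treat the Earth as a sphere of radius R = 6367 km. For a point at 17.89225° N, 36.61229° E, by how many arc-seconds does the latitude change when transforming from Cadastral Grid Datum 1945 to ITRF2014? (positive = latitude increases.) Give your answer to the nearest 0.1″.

On a sphere of radius R, 1 rad of latitude = R, so Δφ = ΔN / R = -296.0 / 6367000 = -4.6490e-05 rad = -9.589″.

Δφ = -9.6″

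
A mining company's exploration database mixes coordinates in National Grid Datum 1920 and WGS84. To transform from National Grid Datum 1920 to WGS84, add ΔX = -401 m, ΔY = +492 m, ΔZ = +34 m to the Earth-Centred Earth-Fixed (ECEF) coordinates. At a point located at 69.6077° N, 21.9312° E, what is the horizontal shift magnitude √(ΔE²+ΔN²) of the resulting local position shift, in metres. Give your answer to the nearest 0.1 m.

634.7 m

At φ = 69.6077°, λ = 21.9312°: sin φ = 0.937329, cos φ = 0.348446, sin λ = 0.373493, cos λ = 0.927633.
ΔE = −sin λ·ΔX + cos λ·ΔY = −(0.373493)·(-401) + (0.927633)·(492) = 606.17 m.
ΔN = −sin φ cos λ·ΔX − sin φ sin λ·ΔY + cos φ·ΔZ = −(0.937329)(0.927633)(-401) − (0.937329)(0.373493)(492) + (0.348446)(34) = 188.27 m.
Horizontal magnitude = √(ΔE² + ΔN²) = √(606.17² + 188.27²) = 634.73 m.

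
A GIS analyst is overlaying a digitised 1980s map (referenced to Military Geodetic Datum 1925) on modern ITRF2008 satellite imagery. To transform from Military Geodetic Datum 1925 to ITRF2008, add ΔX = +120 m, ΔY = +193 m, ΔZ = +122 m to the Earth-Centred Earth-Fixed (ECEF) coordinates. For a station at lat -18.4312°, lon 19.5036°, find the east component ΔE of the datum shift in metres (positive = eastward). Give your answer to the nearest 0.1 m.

The local east axis at (φ, λ) is (−sin λ, cos λ, 0), so ΔE = −sin(19.5036°)·120 + cos(19.5036°)·193 = 141.86 m.

ΔE = 141.9 m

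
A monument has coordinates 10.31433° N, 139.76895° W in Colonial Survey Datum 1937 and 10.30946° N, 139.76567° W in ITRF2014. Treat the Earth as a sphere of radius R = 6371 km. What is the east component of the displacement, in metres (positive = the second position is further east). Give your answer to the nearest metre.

Δφ = 10.30946° − 10.31433° = -0.00487°; Δλ = -139.76567° − -139.76895° = +0.00328°.
1° along a meridian = πR/180 = 111195 m.
ΔN = Δφ × 111195 = -541.5 m; ΔE = Δλ × 111195 × cos(10.31433°) = +0.00328 × 111195 × 0.983840 = 358.8 m.

ΔE = 359 m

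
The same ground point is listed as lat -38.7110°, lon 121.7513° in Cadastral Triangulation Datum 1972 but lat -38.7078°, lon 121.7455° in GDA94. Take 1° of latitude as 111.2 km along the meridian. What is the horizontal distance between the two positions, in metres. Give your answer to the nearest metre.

616 m

Δφ = -38.7078° − -38.7110° = +0.0032°; Δλ = 121.7455° − 121.7513° = -0.0058°.
ΔN = Δφ × 111200 = 355.8 m; ΔE = Δλ × 111200 × cos(-38.7110°) = -0.0058 × 111200 × 0.780310 = -503.3 m.
Distance = √(ΔE² + ΔN²) = √((-503.3)² + 355.8²) = 616.4 m.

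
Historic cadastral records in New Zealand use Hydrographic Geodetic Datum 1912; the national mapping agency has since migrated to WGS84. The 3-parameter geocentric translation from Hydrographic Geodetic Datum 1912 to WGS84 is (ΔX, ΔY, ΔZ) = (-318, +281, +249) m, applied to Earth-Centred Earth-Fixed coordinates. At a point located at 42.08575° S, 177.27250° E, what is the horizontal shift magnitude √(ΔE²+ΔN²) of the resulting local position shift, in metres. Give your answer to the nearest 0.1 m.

The local east axis at (φ, λ) is (−sin λ, cos λ, 0), so ΔE = −sin(177.27250°)·(-318) + cos(177.27250°)·281 = -265.55 m.
The local north axis is (−sin φ cos λ, −sin φ sin λ, cos φ), giving ΔN = 212.896 + 8.962 + 184.793 = 406.65 m.
Horizontal magnitude = √(ΔE² + ΔN²) = √((-265.55)² + 406.65²) = 485.68 m.

485.7 m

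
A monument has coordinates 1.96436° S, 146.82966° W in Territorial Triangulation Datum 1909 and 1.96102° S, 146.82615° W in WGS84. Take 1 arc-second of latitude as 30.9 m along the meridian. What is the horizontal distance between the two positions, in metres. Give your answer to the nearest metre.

Δφ = -1.96102° − -1.96436° = +0.00334°; Δλ = -146.82615° − -146.82966° = +0.00351°.
1° of latitude = 3600 × 30.90 = 111240 m.
ΔN = Δφ × 111240 = 371.5 m; ΔE = Δλ × 111240 × cos(-1.96436°) = +0.00351 × 111240 × 0.999412 = 390.2 m.
Distance = √(ΔE² + ΔN²) = √(390.2² + 371.5²) = 538.8 m.

539 m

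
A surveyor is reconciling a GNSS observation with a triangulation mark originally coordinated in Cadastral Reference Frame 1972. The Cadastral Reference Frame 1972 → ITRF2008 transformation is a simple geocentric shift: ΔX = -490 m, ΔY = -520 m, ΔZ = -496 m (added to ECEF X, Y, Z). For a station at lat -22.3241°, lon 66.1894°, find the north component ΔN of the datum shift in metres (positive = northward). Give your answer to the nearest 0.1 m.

ΔN = -714.7 m

At φ = -22.3241°, λ = 66.1894°: sin φ = -0.379845, cos φ = 0.925050, sin λ = 0.914885, cos λ = 0.403715.
ΔN = −sin φ cos λ·ΔX − sin φ sin λ·ΔY + cos φ·ΔZ = −(-0.379845)(0.403715)(-490) − (-0.379845)(0.914885)(-520) + (0.925050)(-496) = -714.67 m.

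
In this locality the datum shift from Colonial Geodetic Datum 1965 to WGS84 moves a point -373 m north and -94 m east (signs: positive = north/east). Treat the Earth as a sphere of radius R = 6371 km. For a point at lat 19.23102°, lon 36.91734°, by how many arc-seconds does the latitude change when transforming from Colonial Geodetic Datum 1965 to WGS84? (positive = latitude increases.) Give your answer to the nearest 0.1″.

Δφ = -12.1″

On a sphere of radius R, 1 rad of latitude = R, so Δφ = ΔN / R = -373.0 / 6371000 = -5.8547e-05 rad = -12.076″.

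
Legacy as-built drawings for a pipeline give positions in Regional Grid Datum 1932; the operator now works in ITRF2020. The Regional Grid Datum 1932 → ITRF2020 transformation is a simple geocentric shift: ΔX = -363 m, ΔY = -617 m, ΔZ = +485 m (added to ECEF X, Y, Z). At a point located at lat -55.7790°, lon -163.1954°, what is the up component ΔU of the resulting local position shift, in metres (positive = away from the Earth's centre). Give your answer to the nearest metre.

ΔU = -105 m

At φ = -55.7790°, λ = -163.1954°: sin φ = -0.826875, cos φ = 0.562386, sin λ = -0.289109, cos λ = -0.957296.
ΔU = cos φ cos λ·ΔX + cos φ sin λ·ΔY + sin φ·ΔZ = (0.562386)(-0.957296)(-363) + (0.562386)(-0.289109)(-617) + (-0.826875)(485) = -105.29 m.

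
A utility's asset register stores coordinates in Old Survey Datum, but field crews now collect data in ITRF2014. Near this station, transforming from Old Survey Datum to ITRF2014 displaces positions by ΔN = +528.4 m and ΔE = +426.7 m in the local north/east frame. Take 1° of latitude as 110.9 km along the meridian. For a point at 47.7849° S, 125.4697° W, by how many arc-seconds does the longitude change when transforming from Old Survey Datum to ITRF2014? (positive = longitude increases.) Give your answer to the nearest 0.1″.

Δλ = 20.6″

At latitude -47.7849°, cos φ = 0.671916.
1° of longitude at this latitude = 110.9 × cos φ = 74.52 km, so Δλ = 426.7 / 74515.5 = 0.0057263° = 20.615″.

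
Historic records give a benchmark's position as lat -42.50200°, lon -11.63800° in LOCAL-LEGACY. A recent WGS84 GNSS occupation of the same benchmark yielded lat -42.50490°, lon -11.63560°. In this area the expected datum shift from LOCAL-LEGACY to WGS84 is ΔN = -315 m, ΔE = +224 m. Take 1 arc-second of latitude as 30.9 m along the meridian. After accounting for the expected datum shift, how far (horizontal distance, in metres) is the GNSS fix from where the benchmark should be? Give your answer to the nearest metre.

Observed coordinate differences: Δφ = -0.00290°, Δλ = +0.00240°.
Converting to metres (1° lat = 111240 m, cos φ = 0.737254): observed ΔN = -322.6 m, observed ΔE = 196.8 m.
Subtracting the expected shift leaves a residual of -322.6 − (-315) = -7.6 m north and 196.8 − (224) = -27.2 m east.
Residual distance = √((-7.6)² + (-27.2)²) = 28.2 m.

28 m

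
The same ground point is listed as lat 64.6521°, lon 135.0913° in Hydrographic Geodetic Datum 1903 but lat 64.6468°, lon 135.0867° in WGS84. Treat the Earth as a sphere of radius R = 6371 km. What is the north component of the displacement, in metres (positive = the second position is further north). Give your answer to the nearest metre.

Δφ = 64.6468° − 64.6521° = -0.0053°; Δλ = 135.0867° − 135.0913° = -0.0046°.
1° along a meridian = πR/180 = 111195 m.
ΔN = Δφ × 111195 = -589.3 m; ΔE = Δλ × 111195 × cos(64.6521°) = -0.0046 × 111195 × 0.428114 = -219.0 m.

ΔN = -589 m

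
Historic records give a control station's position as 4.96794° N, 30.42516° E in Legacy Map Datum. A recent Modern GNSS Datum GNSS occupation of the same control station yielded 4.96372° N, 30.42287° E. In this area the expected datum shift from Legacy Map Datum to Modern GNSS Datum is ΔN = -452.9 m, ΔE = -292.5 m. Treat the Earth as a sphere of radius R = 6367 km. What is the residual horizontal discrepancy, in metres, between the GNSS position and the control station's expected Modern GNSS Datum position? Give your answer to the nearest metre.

42 m

Observed coordinate differences: Δφ = -0.00422°, Δλ = -0.00229°.
Converting to metres (1° lat = 111125 m, cos φ = 0.996243): observed ΔN = -468.9 m, observed ΔE = -253.5 m.
Subtracting the expected shift leaves a residual of -468.9 − (-452.9) = -16.0 m north and -253.5 − (-292.5) = 39.0 m east.
Residual distance = √((-16.0)² + 39.0²) = 42.2 m.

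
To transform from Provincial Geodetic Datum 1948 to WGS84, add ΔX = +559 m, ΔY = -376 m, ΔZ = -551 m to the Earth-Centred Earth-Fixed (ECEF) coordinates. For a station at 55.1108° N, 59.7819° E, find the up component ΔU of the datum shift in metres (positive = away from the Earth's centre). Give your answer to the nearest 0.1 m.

ΔU = -476.9 m

At φ = 55.1108°, λ = 59.7819°: sin φ = 0.820260, cos φ = 0.571991, sin λ = 0.864116, cos λ = 0.503293.
ΔU = cos φ cos λ·ΔX + cos φ sin λ·ΔY + sin φ·ΔZ = (0.571991)(0.503293)(559) + (0.571991)(0.864116)(-376) + (0.820260)(-551) = -476.88 m.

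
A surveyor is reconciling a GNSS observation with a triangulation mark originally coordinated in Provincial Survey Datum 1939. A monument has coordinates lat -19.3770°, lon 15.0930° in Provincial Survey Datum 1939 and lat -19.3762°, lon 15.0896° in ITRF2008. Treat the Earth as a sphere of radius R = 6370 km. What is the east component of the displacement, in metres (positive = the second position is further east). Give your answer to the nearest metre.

ΔE = -357 m

Δφ = -19.3762° − -19.3770° = +0.0008°; Δλ = 15.0896° − 15.0930° = -0.0034°.
1° along a meridian = πR/180 = 111177 m.
ΔN = Δφ × 111177 = 88.9 m; ΔE = Δλ × 111177 × cos(-19.3770°) = -0.0034 × 111177 × 0.943356 = -356.6 m.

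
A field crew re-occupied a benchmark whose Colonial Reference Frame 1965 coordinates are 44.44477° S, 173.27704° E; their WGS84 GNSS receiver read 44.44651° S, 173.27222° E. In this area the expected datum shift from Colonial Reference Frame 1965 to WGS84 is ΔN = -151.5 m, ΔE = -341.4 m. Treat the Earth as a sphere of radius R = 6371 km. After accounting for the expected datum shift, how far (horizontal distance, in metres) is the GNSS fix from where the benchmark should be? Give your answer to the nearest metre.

Observed coordinate differences: Δφ = -0.00174°, Δλ = -0.00482°.
Converting to metres (1° lat = 111195 m, cos φ = 0.713926): observed ΔN = -193.5 m, observed ΔE = -382.6 m.
Subtracting the expected shift leaves a residual of -193.5 − (-151.5) = -42.0 m north and -382.6 − (-341.4) = -41.2 m east.
Residual distance = √((-42.0)² + (-41.2)²) = 58.8 m.

59 m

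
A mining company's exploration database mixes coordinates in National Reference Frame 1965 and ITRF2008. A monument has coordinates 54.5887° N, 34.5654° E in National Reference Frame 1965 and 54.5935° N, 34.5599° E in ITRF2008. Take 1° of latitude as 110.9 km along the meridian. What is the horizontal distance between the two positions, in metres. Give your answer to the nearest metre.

639 m

Δφ = 54.5935° − 54.5887° = +0.0048°; Δλ = 34.5599° − 34.5654° = -0.0055°.
ΔN = Δφ × 110900 = 532.3 m; ΔE = Δλ × 110900 × cos(54.5887°) = -0.0055 × 110900 × 0.579442 = -353.4 m.
Distance = √(ΔE² + ΔN²) = √((-353.4)² + 532.3²) = 639.0 m.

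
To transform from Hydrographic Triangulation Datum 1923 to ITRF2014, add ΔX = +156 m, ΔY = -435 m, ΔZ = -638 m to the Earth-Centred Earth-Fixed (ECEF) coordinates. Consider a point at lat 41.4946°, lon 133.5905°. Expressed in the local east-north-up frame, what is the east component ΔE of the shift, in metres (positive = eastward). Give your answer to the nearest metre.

At φ = 41.4946°, λ = 133.5905°: sin φ = 0.662549, cos φ = 0.749018, sin λ = 0.724286, cos λ = -0.689499.
ΔE = −sin λ·ΔX + cos λ·ΔY = −(0.724286)·(156) + (-0.689499)·(-435) = 186.94 m.

ΔE = 187 m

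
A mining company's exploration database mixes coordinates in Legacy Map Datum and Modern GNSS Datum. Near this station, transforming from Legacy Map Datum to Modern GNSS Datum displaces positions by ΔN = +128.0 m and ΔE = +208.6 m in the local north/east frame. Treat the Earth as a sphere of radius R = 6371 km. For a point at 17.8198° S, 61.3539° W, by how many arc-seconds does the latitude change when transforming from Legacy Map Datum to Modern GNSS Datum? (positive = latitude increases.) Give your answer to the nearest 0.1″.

Δφ = 4.1″

On a sphere of radius R, 1 rad of latitude = R, so Δφ = ΔN / R = 128.0 / 6371000 = 2.0091e-05 rad = 4.144″.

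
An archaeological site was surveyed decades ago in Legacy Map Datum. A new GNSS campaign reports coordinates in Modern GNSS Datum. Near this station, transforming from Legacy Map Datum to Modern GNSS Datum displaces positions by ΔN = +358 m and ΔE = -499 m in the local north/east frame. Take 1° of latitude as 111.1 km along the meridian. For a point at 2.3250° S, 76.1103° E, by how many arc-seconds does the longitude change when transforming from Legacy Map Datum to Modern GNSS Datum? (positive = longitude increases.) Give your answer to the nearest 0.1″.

Δλ = -16.2″

At latitude -2.3250°, cos φ = 0.999177.
1° of longitude at this latitude = 111.1 × cos φ = 111.01 km, so Δλ = -499.0 / 111008.5 = -0.0044951° = -16.183″.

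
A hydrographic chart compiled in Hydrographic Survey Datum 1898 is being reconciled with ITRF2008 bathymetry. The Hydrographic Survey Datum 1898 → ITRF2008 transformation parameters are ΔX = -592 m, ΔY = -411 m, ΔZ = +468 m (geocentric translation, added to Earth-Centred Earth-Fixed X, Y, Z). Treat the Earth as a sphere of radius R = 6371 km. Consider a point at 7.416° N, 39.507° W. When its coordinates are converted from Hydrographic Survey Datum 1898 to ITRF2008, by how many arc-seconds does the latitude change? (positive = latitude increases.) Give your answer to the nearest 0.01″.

Δφ = 15.84″

sin φ = 0.129073, cos φ = 0.991635, sin λ = -0.636172, cos λ = 0.771547.
North component: ΔN = −sin φ cos λ·ΔX − sin φ sin λ·ΔY + cos φ·ΔZ = −(0.129073)(0.771547)(-592) − (0.129073)(-0.636172)(-411) + (0.991635)(468) = 489.29 m.
1° of latitude spans πR/180 = 111195 m, so Δφ = 489.29 / 111195 × 3600 = 15.841″.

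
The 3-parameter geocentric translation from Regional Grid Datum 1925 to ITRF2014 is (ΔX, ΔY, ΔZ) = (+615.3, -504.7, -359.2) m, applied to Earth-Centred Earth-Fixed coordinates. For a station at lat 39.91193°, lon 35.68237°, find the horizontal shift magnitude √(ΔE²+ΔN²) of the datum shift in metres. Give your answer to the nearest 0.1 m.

870.1 m

The local east axis at (φ, λ) is (−sin λ, cos λ, 0), so ΔE = −sin(35.68237°)·615.3 + cos(35.68237°)·(-504.7) = -768.85 m.
The local north axis is (−sin φ cos λ, −sin φ sin λ, cos φ), giving ΔN = -320.667 + 188.882 − 275.518 = -407.30 m.
Horizontal magnitude = √(ΔE² + ΔN²) = √((-768.85)² + (-407.30)²) = 870.07 m.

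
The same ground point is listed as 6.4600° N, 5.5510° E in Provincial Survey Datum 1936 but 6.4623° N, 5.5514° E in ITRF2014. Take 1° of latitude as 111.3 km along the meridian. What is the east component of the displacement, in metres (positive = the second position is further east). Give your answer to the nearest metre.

Δφ = 6.4623° − 6.4600° = +0.0023°; Δλ = 5.5514° − 5.5510° = +0.0004°.
ΔN = Δφ × 111300 = 256.0 m; ΔE = Δλ × 111300 × cos(6.4600°) = +0.0004 × 111300 × 0.993651 = 44.2 m.

ΔE = 44 m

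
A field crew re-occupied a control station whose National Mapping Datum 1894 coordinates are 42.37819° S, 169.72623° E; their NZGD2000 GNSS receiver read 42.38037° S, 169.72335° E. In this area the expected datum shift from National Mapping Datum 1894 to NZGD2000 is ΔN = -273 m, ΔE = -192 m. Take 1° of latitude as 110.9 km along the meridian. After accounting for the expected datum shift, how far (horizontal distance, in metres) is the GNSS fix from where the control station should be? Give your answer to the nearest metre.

54 m

Observed coordinate differences: Δφ = -0.00218°, Δλ = -0.00288°.
Converting to metres (1° lat = 110900 m, cos φ = 0.738712): observed ΔN = -241.8 m, observed ΔE = -235.9 m.
Subtracting the expected shift leaves a residual of -241.8 − (-273) = 31.2 m north and -235.9 − (-192) = -43.9 m east.
Residual distance = √(31.2² + (-43.9)²) = 53.9 m.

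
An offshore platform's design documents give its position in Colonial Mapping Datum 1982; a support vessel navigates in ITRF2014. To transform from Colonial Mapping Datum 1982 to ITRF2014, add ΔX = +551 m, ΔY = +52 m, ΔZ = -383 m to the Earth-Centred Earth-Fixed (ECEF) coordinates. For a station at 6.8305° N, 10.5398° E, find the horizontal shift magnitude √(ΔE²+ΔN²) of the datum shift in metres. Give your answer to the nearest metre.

At φ = 6.8305°, λ = 10.5398°: sin φ = 0.118933, cos φ = 0.992902, sin λ = 0.182918, cos λ = 0.983128.
ΔE = −sin λ·ΔX + cos λ·ΔY = −(0.182918)·(551) + (0.983128)·(52) = -49.67 m.
ΔN = −sin φ cos λ·ΔX − sin φ sin λ·ΔY + cos φ·ΔZ = −(0.118933)(0.983128)(551) − (0.118933)(0.182918)(52) + (0.992902)(-383) = -445.84 m.
Horizontal magnitude = √(ΔE² + ΔN²) = √((-49.67)² + (-445.84)²) = 448.60 m.

449 m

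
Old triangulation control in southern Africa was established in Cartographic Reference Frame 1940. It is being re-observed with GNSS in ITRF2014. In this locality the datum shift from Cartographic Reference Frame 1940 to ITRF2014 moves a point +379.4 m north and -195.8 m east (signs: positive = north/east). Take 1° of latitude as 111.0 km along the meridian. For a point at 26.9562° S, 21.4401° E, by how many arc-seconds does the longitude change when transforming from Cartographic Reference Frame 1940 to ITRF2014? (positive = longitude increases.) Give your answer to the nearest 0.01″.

At latitude -26.9562°, cos φ = 0.891353.
1° of longitude at this latitude = 111.0 × cos φ = 98.94 km, so Δλ = -195.8 / 98940.2 = -0.0019790° = -7.124″.

Δλ = -7.12″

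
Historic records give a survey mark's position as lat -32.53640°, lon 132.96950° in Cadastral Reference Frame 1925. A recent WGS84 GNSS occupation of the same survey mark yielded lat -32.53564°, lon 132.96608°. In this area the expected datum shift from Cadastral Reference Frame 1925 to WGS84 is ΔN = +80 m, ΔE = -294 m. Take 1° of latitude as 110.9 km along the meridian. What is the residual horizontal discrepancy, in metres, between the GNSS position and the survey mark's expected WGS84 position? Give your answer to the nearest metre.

26 m

Observed coordinate differences: Δφ = +0.00076°, Δλ = -0.00342°.
Converting to metres (1° lat = 110900 m, cos φ = 0.843050): observed ΔN = 84.3 m, observed ΔE = -319.8 m.
Subtracting the expected shift leaves a residual of 84.3 − (80) = 4.3 m north and -319.8 − (-294) = -25.8 m east.
Residual distance = √(4.3² + (-25.8)²) = 26.1 m.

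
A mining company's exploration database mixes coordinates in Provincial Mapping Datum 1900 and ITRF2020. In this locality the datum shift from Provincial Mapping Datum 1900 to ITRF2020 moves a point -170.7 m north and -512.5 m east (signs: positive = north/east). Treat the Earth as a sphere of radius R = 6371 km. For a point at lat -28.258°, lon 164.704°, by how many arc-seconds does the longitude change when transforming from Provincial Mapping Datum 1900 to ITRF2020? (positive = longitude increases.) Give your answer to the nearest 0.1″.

Δλ = -18.8″

At latitude -28.258°, cos φ = 0.880825.
One radian of longitude at latitude φ spans R cos φ, so Δλ = ΔE / (R cos φ) = -512.5 / (6371000 × 0.880825) = -9.1326e-05 rad = -18.837″.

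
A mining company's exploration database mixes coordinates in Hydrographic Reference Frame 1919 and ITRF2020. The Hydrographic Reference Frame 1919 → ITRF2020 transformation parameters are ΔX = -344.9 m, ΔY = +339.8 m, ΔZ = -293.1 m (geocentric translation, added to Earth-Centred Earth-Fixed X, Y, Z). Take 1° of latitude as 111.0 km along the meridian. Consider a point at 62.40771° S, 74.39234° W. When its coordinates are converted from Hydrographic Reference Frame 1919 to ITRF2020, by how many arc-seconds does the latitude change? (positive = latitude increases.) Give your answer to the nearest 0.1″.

sin φ = -0.886266, cos φ = 0.463177, sin λ = -0.963127, cos λ = 0.269049.
North component: ΔN = −sin φ cos λ·ΔX − sin φ sin λ·ΔY + cos φ·ΔZ = −(-0.886266)(0.269049)(-344.9) − (-0.886266)(-0.963127)(339.8) + (0.463177)(-293.1) = -508.05 m.
1° of latitude spans 111000 m, so Δφ = -508.05 / 111000 × 3600 = -16.477″.

Δφ = -16.5″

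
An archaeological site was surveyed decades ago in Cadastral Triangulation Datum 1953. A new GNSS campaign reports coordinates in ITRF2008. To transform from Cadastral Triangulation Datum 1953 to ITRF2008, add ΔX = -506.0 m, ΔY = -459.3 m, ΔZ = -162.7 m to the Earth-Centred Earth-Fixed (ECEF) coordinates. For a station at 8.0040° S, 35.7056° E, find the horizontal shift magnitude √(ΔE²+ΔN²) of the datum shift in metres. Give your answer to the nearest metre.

267 m

The local east axis at (φ, λ) is (−sin λ, cos λ, 0), so ΔE = −sin(35.7056°)·(-506.0) + cos(35.7056°)·(-459.3) = -77.65 m.
The local north axis is (−sin φ cos λ, −sin φ sin λ, cos φ), giving ΔN = -57.213 − 37.325 − 161.115 = -255.65 m.
Horizontal magnitude = √(ΔE² + ΔN²) = √((-77.65)² + (-255.65)²) = 267.19 m.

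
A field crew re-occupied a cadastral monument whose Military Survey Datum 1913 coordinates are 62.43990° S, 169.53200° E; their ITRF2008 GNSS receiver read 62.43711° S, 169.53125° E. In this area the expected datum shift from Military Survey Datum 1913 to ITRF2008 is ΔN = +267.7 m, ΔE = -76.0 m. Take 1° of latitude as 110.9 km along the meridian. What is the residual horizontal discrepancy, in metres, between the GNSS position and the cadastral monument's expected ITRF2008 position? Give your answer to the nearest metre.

56 m

Observed coordinate differences: Δφ = +0.00279°, Δλ = -0.00075°.
Converting to metres (1° lat = 110900 m, cos φ = 0.462679): observed ΔN = 309.4 m, observed ΔE = -38.5 m.
Subtracting the expected shift leaves a residual of 309.4 − (267.7) = 41.7 m north and -38.5 − (-76.0) = 37.5 m east.
Residual distance = √(41.7² + 37.5²) = 56.1 m.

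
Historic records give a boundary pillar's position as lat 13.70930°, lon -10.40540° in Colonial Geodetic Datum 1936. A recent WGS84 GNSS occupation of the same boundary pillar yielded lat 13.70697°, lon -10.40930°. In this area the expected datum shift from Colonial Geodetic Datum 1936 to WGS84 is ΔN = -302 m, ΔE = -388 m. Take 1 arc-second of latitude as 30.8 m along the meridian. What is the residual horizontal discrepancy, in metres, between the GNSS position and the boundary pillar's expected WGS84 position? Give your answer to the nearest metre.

Observed coordinate differences: Δφ = -0.00233°, Δλ = -0.00390°.
Converting to metres (1° lat = 110880 m, cos φ = 0.971511): observed ΔN = -258.4 m, observed ΔE = -420.1 m.
Subtracting the expected shift leaves a residual of -258.4 − (-302) = 43.6 m north and -420.1 − (-388) = -32.1 m east.
Residual distance = √(43.6² + (-32.1)²) = 54.2 m.

54 m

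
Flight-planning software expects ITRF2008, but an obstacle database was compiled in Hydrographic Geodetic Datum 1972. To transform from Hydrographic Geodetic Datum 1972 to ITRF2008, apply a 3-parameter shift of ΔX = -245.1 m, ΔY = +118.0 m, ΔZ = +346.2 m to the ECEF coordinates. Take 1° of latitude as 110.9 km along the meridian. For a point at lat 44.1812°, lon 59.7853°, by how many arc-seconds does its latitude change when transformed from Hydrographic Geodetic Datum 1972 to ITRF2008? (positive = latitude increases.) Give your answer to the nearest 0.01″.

Δφ = 8.54″

sin φ = 0.696930, cos φ = 0.717139, sin λ = 0.864146, cos λ = 0.503242.
North component: ΔN = −sin φ cos λ·ΔX − sin φ sin λ·ΔY + cos φ·ΔZ = −(0.696930)(0.503242)(-245.1) − (0.696930)(0.864146)(118.0) + (0.717139)(346.2) = 263.17 m.
1° of latitude spans 110900 m, so Δφ = 263.17 / 110900 × 3600 = 8.543″.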